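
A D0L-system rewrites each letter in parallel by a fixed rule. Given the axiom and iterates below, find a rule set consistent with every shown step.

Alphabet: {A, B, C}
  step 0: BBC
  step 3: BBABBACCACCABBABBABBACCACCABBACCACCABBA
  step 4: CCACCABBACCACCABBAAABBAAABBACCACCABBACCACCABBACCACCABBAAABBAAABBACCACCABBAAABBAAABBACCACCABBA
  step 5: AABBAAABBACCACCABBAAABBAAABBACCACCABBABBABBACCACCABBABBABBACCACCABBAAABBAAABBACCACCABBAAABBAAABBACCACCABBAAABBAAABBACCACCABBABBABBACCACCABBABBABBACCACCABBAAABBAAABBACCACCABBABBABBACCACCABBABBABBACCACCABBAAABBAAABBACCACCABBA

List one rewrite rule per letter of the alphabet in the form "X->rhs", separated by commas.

A->BBA, B->CCA, C->A

  step 4 ⇒ step 5: CCACCABBACCACCABBAAABBAAABBACCACCABBACCACCABBACCACCABBAAABBAAABBACCACCABBAAABBAAABBACCACCABBA ⇒ A·A·BBA·A·A·BBA·CCA·CCA·BBA·A·A·BBA·A·A·BBA·CCA·CCA·BBA·BBA·BBA·CCA·CCA·BBA·BBA·BBA·CCA·CCA·BBA·A·A·BBA·A·A·BBA·CCA·CCA·BBA·A·A·BBA·A·A·BBA·CCA·CCA·BBA·A·A·BBA·A·A·BBA·CCA·CCA·BBA·BBA·BBA·CCA·CCA·BBA·BBA·BBA·CCA·CCA·BBA·A·A·BBA·A·A·BBA·CCA·CCA·BBA·BBA·BBA·CCA·CCA·BBA·BBA·BBA·CCA·CCA·BBA·A·A·BBA·A·A·BBA·CCA·CCA·BBA
    A ↦ BBA
    B ↦ CCA
    C ↦ A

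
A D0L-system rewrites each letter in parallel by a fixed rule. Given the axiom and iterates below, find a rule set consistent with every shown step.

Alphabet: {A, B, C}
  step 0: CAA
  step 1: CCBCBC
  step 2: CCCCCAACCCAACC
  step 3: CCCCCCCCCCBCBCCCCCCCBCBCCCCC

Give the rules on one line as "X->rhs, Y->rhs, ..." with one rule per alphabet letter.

A->BC, B->CAA, C->CC

  step 2 ⇒ step 3: CCCCCAACCCAACC ⇒ CC·CC·CC·CC·CC·BC·BC·CC·CC·CC·BC·BC·CC·CC
    A ↦ BC
    C ↦ CC
  step 1 ⇒ step 2: CCBCBC ⇒ CC·CC·CAA·CC·CAA·CC
    B ↦ CAA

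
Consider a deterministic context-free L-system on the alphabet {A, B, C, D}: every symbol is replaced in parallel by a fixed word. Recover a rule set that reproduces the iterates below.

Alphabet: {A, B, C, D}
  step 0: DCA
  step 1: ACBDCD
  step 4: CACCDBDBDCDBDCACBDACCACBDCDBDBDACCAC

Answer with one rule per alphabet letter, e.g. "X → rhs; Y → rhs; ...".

A->CD, B->C, C->BD, D->AC

  step 0 ⇒ step 1: DCA ⇒ AC·BD·CD
    A ↦ CD
    C ↦ BD
    D ↦ AC
    B ↦ C  (constrained at step 1)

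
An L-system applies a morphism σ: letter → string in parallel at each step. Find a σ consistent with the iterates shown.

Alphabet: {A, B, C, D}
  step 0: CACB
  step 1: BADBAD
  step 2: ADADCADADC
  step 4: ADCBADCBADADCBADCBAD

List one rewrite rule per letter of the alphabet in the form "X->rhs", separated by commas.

A->AD, B->AD, C->B, D->C

  step 1 ⇒ step 2: BADBAD ⇒ AD·AD·C·AD·AD·C
    A ↦ AD
    B ↦ AD
    D ↦ C
  step 0 ⇒ step 1: CACB ⇒ B·AD·B·AD
    C ↦ B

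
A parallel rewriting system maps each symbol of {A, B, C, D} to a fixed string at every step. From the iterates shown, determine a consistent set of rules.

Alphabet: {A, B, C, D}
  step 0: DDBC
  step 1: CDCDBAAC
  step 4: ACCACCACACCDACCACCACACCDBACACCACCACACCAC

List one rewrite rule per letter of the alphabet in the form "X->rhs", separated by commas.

  step 0 ⇒ step 1: DDBC ⇒ CD·CD·BA·AC
    B ↦ BA
    C ↦ AC
    D ↦ CD
    A ↦ C  (constrained at step 1)

A->C, B->BA, C->AC, D->CD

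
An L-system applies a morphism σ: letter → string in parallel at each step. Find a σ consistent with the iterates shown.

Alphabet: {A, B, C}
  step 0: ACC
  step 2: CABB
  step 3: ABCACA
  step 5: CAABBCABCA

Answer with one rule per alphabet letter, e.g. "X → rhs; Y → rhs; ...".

A->B, B->CA, C->A

  step 2 ⇒ step 3: CABB ⇒ A·B·CA·CA
    A ↦ B
    B ↦ CA
    C ↦ A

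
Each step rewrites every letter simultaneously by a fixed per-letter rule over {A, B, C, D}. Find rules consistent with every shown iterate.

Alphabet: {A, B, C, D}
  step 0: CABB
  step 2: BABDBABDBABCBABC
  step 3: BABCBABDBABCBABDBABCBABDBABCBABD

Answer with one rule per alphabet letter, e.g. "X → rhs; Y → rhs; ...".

A->BC, B->BA, C->BD, D->BD

  step 2 ⇒ step 3: BABDBABDBABCBABC ⇒ BA·BC·BA·BD·BA·BC·BA·BD·BA·BC·BA·BD·BA·BC·BA·BD
    A ↦ BC
    B ↦ BA
    C ↦ BD
    D ↦ BD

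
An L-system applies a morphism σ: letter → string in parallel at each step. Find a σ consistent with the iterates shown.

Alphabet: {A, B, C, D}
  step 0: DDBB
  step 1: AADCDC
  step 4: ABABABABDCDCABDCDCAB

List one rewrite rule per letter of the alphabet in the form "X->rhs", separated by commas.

  step 0 ⇒ step 1: DDBB ⇒ A·A·DC·DC
    B ↦ DC
    D ↦ A
    A ↦ BB  (constrained at step 1)
    C ↦ B  (constrained at step 1)

A->BB, B->DC, C->B, D->A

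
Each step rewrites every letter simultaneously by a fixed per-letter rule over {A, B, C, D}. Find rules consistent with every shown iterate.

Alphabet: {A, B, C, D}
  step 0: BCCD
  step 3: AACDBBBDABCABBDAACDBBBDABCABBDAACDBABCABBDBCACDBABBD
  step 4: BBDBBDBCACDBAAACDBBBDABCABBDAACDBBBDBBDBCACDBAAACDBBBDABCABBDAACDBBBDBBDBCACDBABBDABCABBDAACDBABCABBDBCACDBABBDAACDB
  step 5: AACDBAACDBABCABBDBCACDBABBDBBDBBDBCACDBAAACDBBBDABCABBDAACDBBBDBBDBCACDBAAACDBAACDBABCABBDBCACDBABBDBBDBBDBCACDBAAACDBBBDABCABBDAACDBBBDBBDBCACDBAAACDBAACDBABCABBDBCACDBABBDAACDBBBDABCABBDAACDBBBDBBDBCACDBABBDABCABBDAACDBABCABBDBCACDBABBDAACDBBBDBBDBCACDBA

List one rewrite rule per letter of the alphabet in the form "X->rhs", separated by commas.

  step 4 ⇒ step 5: BBDBBDBCACDBAAACDBBBDABCABBDAACDBBBDBBDBCACDBAAACDBBBDABCABBDAACDBBBDBBDBCACDBABBDABCABBDAACDBABCABBDBCACDBABBDAACDB ⇒ A·A·CDB·A·A·CDB·A·BCA·BBD·BCA·CDB·A·BBD·BBD·BBD·BCA·CDB·A·A·A·CDB·BBD·A·BCA·BBD·A·A·CDB·BBD·BBD·BCA·CDB·A·A·A·CDB·A·A·CDB·A·BCA·BBD·BCA·CDB·A·BBD·BBD·BBD·BCA·CDB·A·A·A·CDB·BBD·A·BCA·BBD·A·A·CDB·BBD·BBD·BCA·CDB·A·A·A·CDB·A·A·CDB·A·BCA·BBD·BCA·CDB·A·BBD·A·A·CDB·BBD·A·BCA·BBD·A·A·CDB·BBD·BBD·BCA·CDB·A·BBD·A·BCA·BBD·A·A·CDB·A·BCA·BBD·BCA·CDB·A·BBD·A·A·CDB·BBD·BBD·BCA·CDB·A
    A ↦ BBD
    B ↦ A
    C ↦ BCA
    D ↦ CDB

A->BBD, B->A, C->BCA, D->CDB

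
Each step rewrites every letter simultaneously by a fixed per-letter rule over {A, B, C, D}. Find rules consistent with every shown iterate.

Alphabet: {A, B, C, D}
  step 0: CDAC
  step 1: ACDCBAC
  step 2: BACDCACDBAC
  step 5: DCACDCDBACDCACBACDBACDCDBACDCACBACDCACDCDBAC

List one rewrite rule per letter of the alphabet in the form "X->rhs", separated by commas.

  step 1 ⇒ step 2: ACDCBAC ⇒ B·AC·DC·AC·D·B·AC
    A ↦ B
    B ↦ D
    C ↦ AC
    D ↦ DC

A->B, B->D, C->AC, D->DC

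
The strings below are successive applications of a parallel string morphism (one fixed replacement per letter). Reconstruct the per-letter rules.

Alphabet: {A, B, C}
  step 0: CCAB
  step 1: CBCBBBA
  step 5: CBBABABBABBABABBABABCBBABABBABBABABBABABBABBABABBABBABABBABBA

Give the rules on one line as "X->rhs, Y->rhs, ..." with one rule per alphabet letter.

  step 0 ⇒ step 1: CCAB ⇒ CB·CB·B·BA
    A ↦ B
    B ↦ BA
    C ↦ CB

A->B, B->BA, C->CB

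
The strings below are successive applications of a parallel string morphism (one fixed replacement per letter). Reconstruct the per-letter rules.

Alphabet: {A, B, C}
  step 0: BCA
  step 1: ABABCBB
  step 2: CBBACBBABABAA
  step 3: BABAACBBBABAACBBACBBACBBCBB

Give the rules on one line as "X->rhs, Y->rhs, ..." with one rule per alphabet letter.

  step 2 ⇒ step 3: CBBACBBABABAA ⇒ BAB·A·A·CBB·BAB·A·A·CBB·A·CBB·A·CBB·CBB
    A ↦ CBB
    B ↦ A
    C ↦ BAB

A->CBB, B->A, C->BAB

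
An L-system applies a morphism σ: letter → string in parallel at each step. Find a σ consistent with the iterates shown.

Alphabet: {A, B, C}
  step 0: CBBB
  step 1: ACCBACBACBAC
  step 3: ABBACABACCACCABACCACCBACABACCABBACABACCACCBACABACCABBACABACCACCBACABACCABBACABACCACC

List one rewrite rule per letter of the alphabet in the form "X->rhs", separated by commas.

  step 0 ⇒ step 1: CBBB ⇒ ACC·BAC·BAC·BAC
    B ↦ BAC
    C ↦ ACC
    A ↦ AB  (constrained at step 1)

A->AB, B->BAC, C->ACC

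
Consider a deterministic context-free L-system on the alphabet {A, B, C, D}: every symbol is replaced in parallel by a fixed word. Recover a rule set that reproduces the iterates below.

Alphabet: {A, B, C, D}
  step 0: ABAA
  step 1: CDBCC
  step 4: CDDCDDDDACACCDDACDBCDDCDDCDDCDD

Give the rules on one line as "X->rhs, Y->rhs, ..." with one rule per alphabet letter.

A->C, B->DB, C->DD, D->AC

  step 0 ⇒ step 1: ABAA ⇒ C·DB·C·C
    A ↦ C
    B ↦ DB
    C ↦ DD  (constrained at step 1)
    D ↦ AC  (constrained at step 1)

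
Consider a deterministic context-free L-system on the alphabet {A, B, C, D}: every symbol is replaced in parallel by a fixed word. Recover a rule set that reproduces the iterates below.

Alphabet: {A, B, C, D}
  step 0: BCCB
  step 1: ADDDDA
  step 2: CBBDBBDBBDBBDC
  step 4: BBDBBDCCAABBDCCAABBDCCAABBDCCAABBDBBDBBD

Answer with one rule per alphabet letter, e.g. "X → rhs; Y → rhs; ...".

  step 1 ⇒ step 2: ADDDDA ⇒ C·BBD·BBD·BBD·BBD·C
    A ↦ C
    D ↦ BBD
  step 0 ⇒ step 1: BCCB ⇒ A·DD·DD·A
    B ↦ A
  step 0 ⇒ step 1: BCCB ⇒ A·DD·DD·A
    C ↦ DD

A->C, B->A, C->DD, D->BBD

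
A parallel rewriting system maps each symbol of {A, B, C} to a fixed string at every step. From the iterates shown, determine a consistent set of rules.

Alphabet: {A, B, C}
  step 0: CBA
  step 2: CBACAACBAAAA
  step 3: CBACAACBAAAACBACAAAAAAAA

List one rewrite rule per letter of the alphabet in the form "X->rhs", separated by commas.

A->AA, B->AC, C->CB

  step 2 ⇒ step 3: CBACAACBAAAA ⇒ CB·AC·AA·CB·AA·AA·CB·AC·AA·AA·AA·AA
    A ↦ AA
    B ↦ AC
    C ↦ CB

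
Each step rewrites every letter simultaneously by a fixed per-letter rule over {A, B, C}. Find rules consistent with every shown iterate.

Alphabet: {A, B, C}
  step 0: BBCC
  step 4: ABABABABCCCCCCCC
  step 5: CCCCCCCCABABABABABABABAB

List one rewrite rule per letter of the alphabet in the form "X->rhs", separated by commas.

A->C, B->C, C->AB

  step 4 ⇒ step 5: ABABABABCCCCCCCC ⇒ C·C·C·C·C·C·C·C·AB·AB·AB·AB·AB·AB·AB·AB
    A ↦ C
    B ↦ C
    C ↦ AB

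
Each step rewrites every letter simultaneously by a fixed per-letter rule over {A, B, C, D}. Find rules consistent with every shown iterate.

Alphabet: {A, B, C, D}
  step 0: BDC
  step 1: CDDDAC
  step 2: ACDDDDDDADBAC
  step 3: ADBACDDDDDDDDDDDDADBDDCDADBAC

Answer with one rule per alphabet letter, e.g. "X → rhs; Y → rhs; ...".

A->ADB, B->CD, C->AC, D->DD

  step 2 ⇒ step 3: ACDDDDDDADBAC ⇒ ADB·AC·DD·DD·DD·DD·DD·DD·ADB·DD·CD·ADB·AC
    A ↦ ADB
    B ↦ CD
    C ↦ AC
    D ↦ DD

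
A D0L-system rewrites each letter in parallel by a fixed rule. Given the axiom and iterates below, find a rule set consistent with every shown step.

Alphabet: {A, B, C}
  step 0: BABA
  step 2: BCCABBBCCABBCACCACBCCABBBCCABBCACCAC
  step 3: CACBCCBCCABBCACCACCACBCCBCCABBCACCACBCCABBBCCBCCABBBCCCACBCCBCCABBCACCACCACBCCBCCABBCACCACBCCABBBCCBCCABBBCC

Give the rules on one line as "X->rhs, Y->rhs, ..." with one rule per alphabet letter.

A->ABB, B->CAC, C->BCC

  step 2 ⇒ step 3: BCCABBBCCABBCACCACBCCABBBCCABBCACCAC ⇒ CAC·BCC·BCC·ABB·CAC·CAC·CAC·BCC·BCC·ABB·CAC·CAC·BCC·ABB·BCC·BCC·ABB·BCC·CAC·BCC·BCC·ABB·CAC·CAC·CAC·BCC·BCC·ABB·CAC·CAC·BCC·ABB·BCC·BCC·ABB·BCC
    A ↦ ABB
    B ↦ CAC
    C ↦ BCC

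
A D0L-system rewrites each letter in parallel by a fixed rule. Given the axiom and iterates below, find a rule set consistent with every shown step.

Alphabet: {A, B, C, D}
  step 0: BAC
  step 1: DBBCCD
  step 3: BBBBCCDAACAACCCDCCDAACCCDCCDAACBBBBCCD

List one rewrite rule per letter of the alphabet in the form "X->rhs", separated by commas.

  step 0 ⇒ step 1: BAC ⇒ D·BB·CCD
    A ↦ BB
    B ↦ D
    C ↦ CCD
    D ↦ AAC  (constrained at step 1)

A->BB, B->D, C->CCD, D->AAC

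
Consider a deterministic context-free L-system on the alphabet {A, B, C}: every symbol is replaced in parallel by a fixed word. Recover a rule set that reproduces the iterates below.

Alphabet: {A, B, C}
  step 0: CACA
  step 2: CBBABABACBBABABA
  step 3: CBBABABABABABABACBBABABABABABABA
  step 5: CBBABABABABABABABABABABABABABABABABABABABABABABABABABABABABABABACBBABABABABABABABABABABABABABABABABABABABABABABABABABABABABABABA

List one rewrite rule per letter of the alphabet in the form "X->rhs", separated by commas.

  step 2 ⇒ step 3: CBBABABACBBABABA ⇒ CB·BA·BA·BA·BA·BA·BA·BA·CB·BA·BA·BA·BA·BA·BA·BA
    A ↦ BA
    B ↦ BA
    C ↦ CB

A->BA, B->BA, C->CB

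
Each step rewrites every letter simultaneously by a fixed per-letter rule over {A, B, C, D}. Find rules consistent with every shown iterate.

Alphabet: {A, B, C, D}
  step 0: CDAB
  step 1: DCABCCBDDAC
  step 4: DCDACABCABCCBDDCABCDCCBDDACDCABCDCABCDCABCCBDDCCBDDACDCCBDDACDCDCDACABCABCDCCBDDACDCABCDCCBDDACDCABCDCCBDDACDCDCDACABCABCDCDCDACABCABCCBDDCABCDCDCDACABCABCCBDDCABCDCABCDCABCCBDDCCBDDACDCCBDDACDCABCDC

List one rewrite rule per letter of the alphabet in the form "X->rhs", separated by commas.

  step 0 ⇒ step 1: CDAB ⇒ DC·ABC·CBD·DAC
    A ↦ CBD
    B ↦ DAC
    C ↦ DC
    D ↦ ABC

A->CBD, B->DAC, C->DC, D->ABC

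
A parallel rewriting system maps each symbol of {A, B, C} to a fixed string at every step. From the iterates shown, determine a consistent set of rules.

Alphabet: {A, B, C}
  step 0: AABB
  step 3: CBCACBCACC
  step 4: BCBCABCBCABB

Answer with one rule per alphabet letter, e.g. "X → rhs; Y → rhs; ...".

A->CA, B->C, C->B

  step 3 ⇒ step 4: CBCACBCACC ⇒ B·C·B·CA·B·C·B·CA·B·B
    A ↦ CA
    B ↦ C
    C ↦ B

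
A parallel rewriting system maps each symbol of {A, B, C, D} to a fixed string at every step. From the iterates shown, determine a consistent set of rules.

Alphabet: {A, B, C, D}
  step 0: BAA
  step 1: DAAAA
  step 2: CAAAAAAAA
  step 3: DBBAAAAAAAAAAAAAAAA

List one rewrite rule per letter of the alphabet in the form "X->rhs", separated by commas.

A->AA, B->D, C->DBB, D->C

  step 2 ⇒ step 3: CAAAAAAAA ⇒ DBB·AA·AA·AA·AA·AA·AA·AA·AA
    A ↦ AA
    C ↦ DBB
  step 0 ⇒ step 1: BAA ⇒ D·AA·AA
    B ↦ D
  step 1 ⇒ step 2: DAAAA ⇒ C·AA·AA·AA·AA
    D ↦ C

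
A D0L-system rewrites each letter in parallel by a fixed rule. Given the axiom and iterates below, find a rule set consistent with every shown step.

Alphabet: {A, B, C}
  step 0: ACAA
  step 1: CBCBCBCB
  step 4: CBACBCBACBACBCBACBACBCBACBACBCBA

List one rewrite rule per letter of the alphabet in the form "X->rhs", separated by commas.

  step 0 ⇒ step 1: ACAA ⇒ CB·CB·CB·CB
    A ↦ CB
    C ↦ CB
    B ↦ A  (constrained at step 1)

A->CB, B->A, C->CB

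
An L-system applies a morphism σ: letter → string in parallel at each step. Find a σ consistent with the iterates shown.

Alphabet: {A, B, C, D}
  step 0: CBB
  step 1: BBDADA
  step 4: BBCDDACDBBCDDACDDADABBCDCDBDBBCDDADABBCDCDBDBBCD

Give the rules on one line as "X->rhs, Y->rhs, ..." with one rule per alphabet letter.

  step 0 ⇒ step 1: CBB ⇒ BB·DA·DA
    B ↦ DA
    C ↦ BB
    A ↦ BD  (constrained at step 1)
    D ↦ CD  (constrained at step 1)

A->BD, B->DA, C->BB, D->CD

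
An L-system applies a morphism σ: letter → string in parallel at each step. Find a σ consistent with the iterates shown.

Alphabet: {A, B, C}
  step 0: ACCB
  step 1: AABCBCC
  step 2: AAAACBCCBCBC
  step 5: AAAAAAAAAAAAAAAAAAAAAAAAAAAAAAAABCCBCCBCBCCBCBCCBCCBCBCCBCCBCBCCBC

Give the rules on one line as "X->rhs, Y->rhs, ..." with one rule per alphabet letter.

  step 1 ⇒ step 2: AABCBCC ⇒ AA·AA·C·BC·C·BC·BC
    A ↦ AA
    B ↦ C
    C ↦ BC

A->AA, B->C, C->BC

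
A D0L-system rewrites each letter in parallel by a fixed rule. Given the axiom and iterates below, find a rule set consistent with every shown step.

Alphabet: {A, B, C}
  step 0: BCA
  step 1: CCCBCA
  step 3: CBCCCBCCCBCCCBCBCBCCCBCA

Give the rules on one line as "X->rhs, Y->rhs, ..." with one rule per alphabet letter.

A->CA, B->CC, C->CB

  step 0 ⇒ step 1: BCA ⇒ CC·CB·CA
    A ↦ CA
    B ↦ CC
    C ↦ CB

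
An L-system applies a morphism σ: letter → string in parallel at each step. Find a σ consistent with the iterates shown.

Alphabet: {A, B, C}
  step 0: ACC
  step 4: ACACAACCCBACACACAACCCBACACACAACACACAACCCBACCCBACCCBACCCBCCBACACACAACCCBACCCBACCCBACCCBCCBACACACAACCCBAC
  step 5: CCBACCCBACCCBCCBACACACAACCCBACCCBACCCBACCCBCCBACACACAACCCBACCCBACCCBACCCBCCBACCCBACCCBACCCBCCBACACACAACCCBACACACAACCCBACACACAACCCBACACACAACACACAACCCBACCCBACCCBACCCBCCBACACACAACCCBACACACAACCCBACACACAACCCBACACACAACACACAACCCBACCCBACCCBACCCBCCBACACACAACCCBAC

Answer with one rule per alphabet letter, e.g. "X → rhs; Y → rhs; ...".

A->CCB, B->AAC, C->AC

  step 4 ⇒ step 5: ACACAACCCBACACACAACCCBACACACAACACACAACCCBACCCBACCCBACCCBCCBACACACAACCCBACCCBACCCBACCCBCCBACACACAACCCBAC ⇒ CCB·AC·CCB·AC·CCB·CCB·AC·AC·AC·AAC·CCB·AC·CCB·AC·CCB·AC·CCB·CCB·AC·AC·AC·AAC·CCB·AC·CCB·AC·CCB·AC·CCB·CCB·AC·CCB·AC·CCB·AC·CCB·CCB·AC·AC·AC·AAC·CCB·AC·AC·AC·AAC·CCB·AC·AC·AC·AAC·CCB·AC·AC·AC·AAC·AC·AC·AAC·CCB·AC·CCB·AC·CCB·AC·CCB·CCB·AC·AC·AC·AAC·CCB·AC·AC·AC·AAC·CCB·AC·AC·AC·AAC·CCB·AC·AC·AC·AAC·AC·AC·AAC·CCB·AC·CCB·AC·CCB·AC·CCB·CCB·AC·AC·AC·AAC·CCB·AC
    A ↦ CCB
    B ↦ AAC
    C ↦ AC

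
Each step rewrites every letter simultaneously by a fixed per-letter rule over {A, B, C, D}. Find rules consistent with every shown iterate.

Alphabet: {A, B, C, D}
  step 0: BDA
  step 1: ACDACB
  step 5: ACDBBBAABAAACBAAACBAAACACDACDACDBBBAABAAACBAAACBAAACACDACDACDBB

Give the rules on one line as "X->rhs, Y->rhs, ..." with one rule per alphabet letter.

A->B, B->ACD, C->AA, D->AC

  step 0 ⇒ step 1: BDA ⇒ ACD·AC·B
    A ↦ B
    B ↦ ACD
    D ↦ AC
    C ↦ AA  (constrained at step 1)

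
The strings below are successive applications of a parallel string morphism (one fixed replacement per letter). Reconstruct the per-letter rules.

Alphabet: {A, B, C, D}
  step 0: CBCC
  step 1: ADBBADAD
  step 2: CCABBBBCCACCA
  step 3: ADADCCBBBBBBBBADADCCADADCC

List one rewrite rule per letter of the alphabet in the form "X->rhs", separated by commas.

A->CC, B->BB, C->AD, D->A

  step 2 ⇒ step 3: CCABBBBCCACCA ⇒ AD·AD·CC·BB·BB·BB·BB·AD·AD·CC·AD·AD·CC
    A ↦ CC
    B ↦ BB
    C ↦ AD
  step 1 ⇒ step 2: ADBBADAD ⇒ CC·A·BB·BB·CC·A·CC·A
    D ↦ A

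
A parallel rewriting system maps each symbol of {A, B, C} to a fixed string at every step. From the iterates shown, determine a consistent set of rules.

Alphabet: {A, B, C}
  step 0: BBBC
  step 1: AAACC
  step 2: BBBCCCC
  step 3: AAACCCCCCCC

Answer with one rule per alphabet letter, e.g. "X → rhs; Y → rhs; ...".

A->B, B->A, C->CC

  step 2 ⇒ step 3: BBBCCCC ⇒ A·A·A·CC·CC·CC·CC
    B ↦ A
    C ↦ CC
  step 1 ⇒ step 2: AAACC ⇒ B·B·B·CC·CC
    A ↦ B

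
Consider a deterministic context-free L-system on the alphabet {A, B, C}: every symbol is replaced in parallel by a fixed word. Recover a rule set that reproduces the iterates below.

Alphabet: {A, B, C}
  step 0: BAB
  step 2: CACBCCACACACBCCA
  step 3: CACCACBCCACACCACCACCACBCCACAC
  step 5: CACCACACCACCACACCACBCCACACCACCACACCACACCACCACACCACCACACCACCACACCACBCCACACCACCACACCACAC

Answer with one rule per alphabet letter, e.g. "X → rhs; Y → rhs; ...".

  step 2 ⇒ step 3: CACBCCACACACBCCA ⇒ CA·C·CA·CBC·CA·CA·C·CA·C·CA·C·CA·CBC·CA·CA·C
    A ↦ C
    B ↦ CBC
    C ↦ CA

A->C, B->CBC, C->CA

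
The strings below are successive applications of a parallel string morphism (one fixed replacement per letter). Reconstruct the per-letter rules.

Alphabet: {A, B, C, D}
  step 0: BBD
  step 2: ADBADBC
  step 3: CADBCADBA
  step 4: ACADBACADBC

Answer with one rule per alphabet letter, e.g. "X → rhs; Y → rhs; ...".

A->C, B->DB, C->A, D->A

  step 3 ⇒ step 4: CADBCADBA ⇒ A·C·A·DB·A·C·A·DB·C
    A ↦ C
    B ↦ DB
    C ↦ A
    D ↦ A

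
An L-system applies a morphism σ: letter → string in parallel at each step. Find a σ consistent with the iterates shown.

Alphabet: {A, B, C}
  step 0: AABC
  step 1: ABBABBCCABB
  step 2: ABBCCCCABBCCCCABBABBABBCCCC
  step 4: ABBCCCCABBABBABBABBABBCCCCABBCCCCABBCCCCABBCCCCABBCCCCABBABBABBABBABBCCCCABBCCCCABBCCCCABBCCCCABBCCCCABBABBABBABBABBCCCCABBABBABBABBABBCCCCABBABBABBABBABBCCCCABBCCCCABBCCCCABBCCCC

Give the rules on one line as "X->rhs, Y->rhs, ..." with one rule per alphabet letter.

  step 1 ⇒ step 2: ABBABBCCABB ⇒ ABB·CC·CC·ABB·CC·CC·ABB·ABB·ABB·CC·CC
    A ↦ ABB
    B ↦ CC
    C ↦ ABB

A->ABB, B->CC, C->ABB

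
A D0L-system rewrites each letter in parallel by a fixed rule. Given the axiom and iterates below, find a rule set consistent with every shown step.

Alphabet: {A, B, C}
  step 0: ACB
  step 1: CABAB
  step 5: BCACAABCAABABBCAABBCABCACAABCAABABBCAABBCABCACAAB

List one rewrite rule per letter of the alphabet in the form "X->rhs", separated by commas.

  step 0 ⇒ step 1: ACB ⇒ CA·B·AB
    A ↦ CA
    B ↦ AB
    C ↦ B

A->CA, B->AB, C->B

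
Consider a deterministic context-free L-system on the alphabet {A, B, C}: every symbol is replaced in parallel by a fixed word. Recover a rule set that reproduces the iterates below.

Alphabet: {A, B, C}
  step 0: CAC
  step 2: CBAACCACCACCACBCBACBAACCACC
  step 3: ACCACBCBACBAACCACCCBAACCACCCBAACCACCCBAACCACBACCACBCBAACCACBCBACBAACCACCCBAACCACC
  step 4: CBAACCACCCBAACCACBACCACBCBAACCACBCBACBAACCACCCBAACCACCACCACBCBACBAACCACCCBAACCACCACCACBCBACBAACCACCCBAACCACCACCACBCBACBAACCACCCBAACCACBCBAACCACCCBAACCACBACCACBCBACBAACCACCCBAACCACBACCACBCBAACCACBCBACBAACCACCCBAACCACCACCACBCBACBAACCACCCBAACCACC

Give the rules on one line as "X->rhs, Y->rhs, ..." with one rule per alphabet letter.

A->CBA, B->ACB, C->ACC

  step 3 ⇒ step 4: ACCACBCBACBAACCACCCBAACCACCCBAACCACCCBAACCACBACCACBCBAACCACBCBACBAACCACCCBAACCACC ⇒ CBA·ACC·ACC·CBA·ACC·ACB·ACC·ACB·CBA·ACC·ACB·CBA·CBA·ACC·ACC·CBA·ACC·ACC·ACC·ACB·CBA·CBA·ACC·ACC·CBA·ACC·ACC·ACC·ACB·CBA·CBA·ACC·ACC·CBA·ACC·ACC·ACC·ACB·CBA·CBA·ACC·ACC·CBA·ACC·ACB·CBA·ACC·ACC·CBA·ACC·ACB·ACC·ACB·CBA·CBA·ACC·ACC·CBA·ACC·ACB·ACC·ACB·CBA·ACC·ACB·CBA·CBA·ACC·ACC·CBA·ACC·ACC·ACC·ACB·CBA·CBA·ACC·ACC·CBA·ACC·ACC
    A ↦ CBA
    B ↦ ACB
    C ↦ ACC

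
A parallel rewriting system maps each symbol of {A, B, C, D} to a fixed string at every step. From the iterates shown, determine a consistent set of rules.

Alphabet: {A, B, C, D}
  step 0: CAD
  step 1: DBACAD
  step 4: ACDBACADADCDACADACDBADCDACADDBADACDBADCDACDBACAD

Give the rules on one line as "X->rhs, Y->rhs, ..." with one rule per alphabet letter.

  step 0 ⇒ step 1: CAD ⇒ DB·AC·AD
    A ↦ AC
    C ↦ DB
    D ↦ AD
    B ↦ CD  (constrained at step 1)

A->AC, B->CD, C->DB, D->AD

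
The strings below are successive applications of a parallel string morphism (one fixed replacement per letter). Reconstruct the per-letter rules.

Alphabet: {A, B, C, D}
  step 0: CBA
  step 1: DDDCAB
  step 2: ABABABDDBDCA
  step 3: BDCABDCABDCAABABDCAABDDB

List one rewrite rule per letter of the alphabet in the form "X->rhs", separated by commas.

A->B, B->DCA, C->DD, D->AB

  step 2 ⇒ step 3: ABABABDDBDCA ⇒ B·DCA·B·DCA·B·DCA·AB·AB·DCA·AB·DD·B
    A ↦ B
    B ↦ DCA
    C ↦ DD
    D ↦ AB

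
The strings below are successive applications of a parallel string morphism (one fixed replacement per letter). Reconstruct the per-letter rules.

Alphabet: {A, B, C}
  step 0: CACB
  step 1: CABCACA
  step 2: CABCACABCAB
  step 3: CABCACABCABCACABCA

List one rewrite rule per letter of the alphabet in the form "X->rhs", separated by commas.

A->B, B->CA, C->CA

  step 2 ⇒ step 3: CABCACABCAB ⇒ CA·B·CA·CA·B·CA·B·CA·CA·B·CA
    A ↦ B
    B ↦ CA
    C ↦ CA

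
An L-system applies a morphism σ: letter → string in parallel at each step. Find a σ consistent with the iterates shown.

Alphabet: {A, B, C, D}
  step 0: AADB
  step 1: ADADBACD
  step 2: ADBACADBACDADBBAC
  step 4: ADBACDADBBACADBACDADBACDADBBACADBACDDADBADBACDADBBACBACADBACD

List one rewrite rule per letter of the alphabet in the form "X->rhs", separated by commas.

  step 1 ⇒ step 2: ADADBACD ⇒ AD·BAC·AD·BAC·D·AD·B·BAC
    A ↦ AD
    B ↦ D
    C ↦ B
    D ↦ BAC

A->AD, B->D, C->B, D->BAC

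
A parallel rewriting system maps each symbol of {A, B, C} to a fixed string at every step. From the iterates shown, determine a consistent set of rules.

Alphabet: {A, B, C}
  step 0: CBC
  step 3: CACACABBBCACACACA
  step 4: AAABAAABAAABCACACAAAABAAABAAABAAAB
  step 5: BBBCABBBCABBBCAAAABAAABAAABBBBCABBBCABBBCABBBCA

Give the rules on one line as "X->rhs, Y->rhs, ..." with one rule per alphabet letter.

  step 4 ⇒ step 5: AAABAAABAAABCACACAAAABAAABAAABAAAB ⇒ B·B·B·CA·B·B·B·CA·B·B·B·CA·AAA·B·AAA·B·AAA·B·B·B·B·CA·B·B·B·CA·B·B·B·CA·B·B·B·CA
    A ↦ B
    B ↦ CA
    C ↦ AAA

A->B, B->CA, C->AAA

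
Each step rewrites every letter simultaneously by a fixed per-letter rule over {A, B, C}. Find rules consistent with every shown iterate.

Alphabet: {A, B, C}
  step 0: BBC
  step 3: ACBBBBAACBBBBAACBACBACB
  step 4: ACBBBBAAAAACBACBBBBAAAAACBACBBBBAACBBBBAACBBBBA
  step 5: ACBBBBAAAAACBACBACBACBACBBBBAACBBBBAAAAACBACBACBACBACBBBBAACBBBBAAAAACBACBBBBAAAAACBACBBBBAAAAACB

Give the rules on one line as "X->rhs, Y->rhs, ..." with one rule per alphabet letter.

A->ACB, B->A, C->BBB

  step 4 ⇒ step 5: ACBBBBAAAAACBACBBBBAAAAACBACBBBBAACBBBBAACBBBBA ⇒ ACB·BBB·A·A·A·A·ACB·ACB·ACB·ACB·ACB·BBB·A·ACB·BBB·A·A·A·A·ACB·ACB·ACB·ACB·ACB·BBB·A·ACB·BBB·A·A·A·A·ACB·ACB·BBB·A·A·A·A·ACB·ACB·BBB·A·A·A·A·ACB
    A ↦ ACB
    B ↦ A
    C ↦ BBB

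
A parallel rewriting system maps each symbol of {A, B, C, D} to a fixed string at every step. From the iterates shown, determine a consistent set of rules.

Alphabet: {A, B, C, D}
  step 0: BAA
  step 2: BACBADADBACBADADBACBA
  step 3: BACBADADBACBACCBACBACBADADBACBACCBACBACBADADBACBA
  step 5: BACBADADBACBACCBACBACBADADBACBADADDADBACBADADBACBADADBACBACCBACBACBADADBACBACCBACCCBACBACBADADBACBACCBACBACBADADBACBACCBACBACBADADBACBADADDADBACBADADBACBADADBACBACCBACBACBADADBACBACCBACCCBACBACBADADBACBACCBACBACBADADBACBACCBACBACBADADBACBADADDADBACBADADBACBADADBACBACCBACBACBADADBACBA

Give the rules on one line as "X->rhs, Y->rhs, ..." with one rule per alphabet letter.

A->CBA, B->BA, C->DAD, D->C

  step 2 ⇒ step 3: BACBADADBACBADADBACBA ⇒ BA·CBA·DAD·BA·CBA·C·CBA·C·BA·CBA·DAD·BA·CBA·C·CBA·C·BA·CBA·DAD·BA·CBA
    A ↦ CBA
    B ↦ BA
    C ↦ DAD
    D ↦ C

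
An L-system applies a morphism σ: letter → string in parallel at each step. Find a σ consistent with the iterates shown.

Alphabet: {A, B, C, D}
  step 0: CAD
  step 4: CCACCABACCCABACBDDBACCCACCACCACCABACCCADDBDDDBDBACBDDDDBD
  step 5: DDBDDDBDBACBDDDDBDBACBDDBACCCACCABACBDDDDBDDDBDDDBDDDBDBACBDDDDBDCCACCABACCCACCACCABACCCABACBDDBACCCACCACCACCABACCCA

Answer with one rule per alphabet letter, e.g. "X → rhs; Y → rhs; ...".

  step 4 ⇒ step 5: CCACCABACCCABACBDDBACCCACCACCACCABACCCADDBDDDBDBACBDDDDBD ⇒ D·D·BD·D·D·BD·BAC·BD·D·D·D·BD·BAC·BD·D·BAC·CCA·CCA·BAC·BD·D·D·D·BD·D·D·BD·D·D·BD·D·D·BD·BAC·BD·D·D·D·BD·CCA·CCA·BAC·CCA·CCA·CCA·BAC·CCA·BAC·BD·D·BAC·CCA·CCA·CCA·CCA·BAC·CCA
    A ↦ BD
    B ↦ BAC
    C ↦ D
    D ↦ CCA

A->BD, B->BAC, C->D, D->CCA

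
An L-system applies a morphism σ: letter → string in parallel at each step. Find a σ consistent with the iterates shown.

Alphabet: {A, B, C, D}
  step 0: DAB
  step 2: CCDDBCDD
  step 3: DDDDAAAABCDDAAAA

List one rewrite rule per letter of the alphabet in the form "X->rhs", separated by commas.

A->C, B->BC, C->DD, D->AA

  step 2 ⇒ step 3: CCDDBCDD ⇒ DD·DD·AA·AA·BC·DD·AA·AA
    B ↦ BC
    C ↦ DD
    D ↦ AA
    A ↦ C  (constrained at step 0)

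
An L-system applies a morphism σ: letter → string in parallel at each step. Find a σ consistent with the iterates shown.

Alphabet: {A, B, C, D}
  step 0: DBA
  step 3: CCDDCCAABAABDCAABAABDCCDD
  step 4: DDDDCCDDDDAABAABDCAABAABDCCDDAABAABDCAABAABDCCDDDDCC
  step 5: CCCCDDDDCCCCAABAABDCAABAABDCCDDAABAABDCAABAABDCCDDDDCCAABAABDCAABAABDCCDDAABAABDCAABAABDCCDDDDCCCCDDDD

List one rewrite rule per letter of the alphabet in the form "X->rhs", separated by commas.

A->AAB, B->DC, C->DD, D->C

  step 4 ⇒ step 5: DDDDCCDDDDAABAABDCAABAABDCCDDAABAABDCAABAABDCCDDDDCC ⇒ C·C·C·C·DD·DD·C·C·C·C·AAB·AAB·DC·AAB·AAB·DC·C·DD·AAB·AAB·DC·AAB·AAB·DC·C·DD·DD·C·C·AAB·AAB·DC·AAB·AAB·DC·C·DD·AAB·AAB·DC·AAB·AAB·DC·C·DD·DD·C·C·C·C·DD·DD
    A ↦ AAB
    B ↦ DC
    C ↦ DD
    D ↦ C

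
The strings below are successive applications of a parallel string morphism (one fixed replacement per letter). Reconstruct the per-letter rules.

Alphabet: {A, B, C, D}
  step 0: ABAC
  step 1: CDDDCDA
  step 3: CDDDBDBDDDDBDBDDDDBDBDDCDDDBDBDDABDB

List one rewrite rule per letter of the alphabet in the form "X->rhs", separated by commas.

  step 0 ⇒ step 1: ABAC ⇒ CD·DD·CD·A
    A ↦ CD
    B ↦ DD
    C ↦ A
    D ↦ BDB  (constrained at step 1)

A->CD, B->DD, C->A, D->BDB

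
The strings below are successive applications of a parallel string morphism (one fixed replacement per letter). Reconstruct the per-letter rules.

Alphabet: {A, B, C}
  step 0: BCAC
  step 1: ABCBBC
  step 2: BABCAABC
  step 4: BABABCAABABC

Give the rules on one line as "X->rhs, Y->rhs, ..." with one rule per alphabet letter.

A->B, B->A, C->BC

  step 1 ⇒ step 2: ABCBBC ⇒ B·A·BC·A·A·BC
    A ↦ B
    B ↦ A
    C ↦ BC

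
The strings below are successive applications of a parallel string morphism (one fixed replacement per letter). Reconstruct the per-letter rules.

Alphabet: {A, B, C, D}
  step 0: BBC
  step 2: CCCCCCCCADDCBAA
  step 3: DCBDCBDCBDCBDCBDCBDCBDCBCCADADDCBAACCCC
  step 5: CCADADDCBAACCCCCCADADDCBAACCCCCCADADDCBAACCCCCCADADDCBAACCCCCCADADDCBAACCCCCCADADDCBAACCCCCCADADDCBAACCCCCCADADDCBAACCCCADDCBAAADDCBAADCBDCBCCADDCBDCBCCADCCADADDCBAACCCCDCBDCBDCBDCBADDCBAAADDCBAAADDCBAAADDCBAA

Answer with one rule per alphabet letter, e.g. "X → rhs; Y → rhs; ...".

A->CC, B->AA, C->DCB, D->AD

  step 2 ⇒ step 3: CCCCCCCCADDCBAA ⇒ DCB·DCB·DCB·DCB·DCB·DCB·DCB·DCB·CC·AD·AD·DCB·AA·CC·CC
    A ↦ CC
    B ↦ AA
    C ↦ DCB
    D ↦ AD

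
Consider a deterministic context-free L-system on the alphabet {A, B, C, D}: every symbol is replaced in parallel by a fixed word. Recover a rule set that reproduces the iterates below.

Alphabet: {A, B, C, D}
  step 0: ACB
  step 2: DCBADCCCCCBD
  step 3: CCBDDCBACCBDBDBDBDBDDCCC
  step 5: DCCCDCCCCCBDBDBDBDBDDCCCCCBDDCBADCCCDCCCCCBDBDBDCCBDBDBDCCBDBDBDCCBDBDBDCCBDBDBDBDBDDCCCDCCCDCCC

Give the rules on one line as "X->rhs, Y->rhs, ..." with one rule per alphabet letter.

A->BA, B->DC, C->BD, D->CC

  step 2 ⇒ step 3: DCBADCCCCCBD ⇒ CC·BD·DC·BA·CC·BD·BD·BD·BD·BD·DC·CC
    A ↦ BA
    B ↦ DC
    C ↦ BD
    D ↦ CC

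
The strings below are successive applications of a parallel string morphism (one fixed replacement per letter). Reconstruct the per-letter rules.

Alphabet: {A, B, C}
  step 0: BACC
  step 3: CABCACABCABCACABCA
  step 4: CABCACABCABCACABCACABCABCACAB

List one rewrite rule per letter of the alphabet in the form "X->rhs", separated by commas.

A->B, B->CA, C->CA

  step 3 ⇒ step 4: CABCACABCABCACABCA ⇒ CA·B·CA·CA·B·CA·B·CA·CA·B·CA·CA·B·CA·B·CA·CA·B
    A ↦ B
    B ↦ CA
    C ↦ CA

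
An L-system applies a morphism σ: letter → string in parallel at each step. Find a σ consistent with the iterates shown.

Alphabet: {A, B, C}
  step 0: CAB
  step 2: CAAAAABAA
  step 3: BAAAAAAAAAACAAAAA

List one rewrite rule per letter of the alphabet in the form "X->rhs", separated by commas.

A->AA, B->CA, C->B

  step 2 ⇒ step 3: CAAAAABAA ⇒ B·AA·AA·AA·AA·AA·CA·AA·AA
    A ↦ AA
    B ↦ CA
    C ↦ B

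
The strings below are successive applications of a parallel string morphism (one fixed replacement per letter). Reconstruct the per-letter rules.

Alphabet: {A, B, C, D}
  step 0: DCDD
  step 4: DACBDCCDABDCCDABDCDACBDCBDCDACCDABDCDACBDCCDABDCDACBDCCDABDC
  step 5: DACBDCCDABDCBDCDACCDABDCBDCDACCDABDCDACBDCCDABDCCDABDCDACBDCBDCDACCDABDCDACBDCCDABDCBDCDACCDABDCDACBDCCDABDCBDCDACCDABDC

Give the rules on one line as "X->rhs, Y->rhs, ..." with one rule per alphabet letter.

  step 4 ⇒ step 5: DACBDCCDABDCCDABDCDACBDCBDCDACCDABDCDACBDCCDABDCDACBDCCDABDC ⇒ DA·C·BDC·C·DA·BDC·BDC·DA·C·C·DA·BDC·BDC·DA·C·C·DA·BDC·DA·C·BDC·C·DA·BDC·C·DA·BDC·DA·C·BDC·BDC·DA·C·C·DA·BDC·DA·C·BDC·C·DA·BDC·BDC·DA·C·C·DA·BDC·DA·C·BDC·C·DA·BDC·BDC·DA·C·C·DA·BDC
    A ↦ C
    B ↦ C
    C ↦ BDC
    D ↦ DA

A->C, B->C, C->BDC, D->DA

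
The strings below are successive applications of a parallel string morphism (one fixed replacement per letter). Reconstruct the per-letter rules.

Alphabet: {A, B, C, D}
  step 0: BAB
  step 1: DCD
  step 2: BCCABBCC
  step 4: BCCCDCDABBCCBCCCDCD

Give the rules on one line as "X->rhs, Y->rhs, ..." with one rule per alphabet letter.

A->C, B->D, C->AB, D->BCC

  step 1 ⇒ step 2: DCD ⇒ BCC·AB·BCC
    C ↦ AB
    D ↦ BCC
  step 0 ⇒ step 1: BAB ⇒ D·C·D
    A ↦ C
  step 0 ⇒ step 1: BAB ⇒ D·C·D
    B ↦ D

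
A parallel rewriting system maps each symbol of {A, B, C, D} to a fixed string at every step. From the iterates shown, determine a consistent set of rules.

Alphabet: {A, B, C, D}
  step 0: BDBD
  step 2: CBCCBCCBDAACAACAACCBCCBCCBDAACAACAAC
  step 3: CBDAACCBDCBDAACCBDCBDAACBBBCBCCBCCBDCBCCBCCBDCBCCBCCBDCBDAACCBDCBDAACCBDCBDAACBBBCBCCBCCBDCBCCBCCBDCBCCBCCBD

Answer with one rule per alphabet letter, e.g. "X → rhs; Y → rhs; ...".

  step 2 ⇒ step 3: CBCCBCCBDAACAACAACCBCCBCCBDAACAACAAC ⇒ CBD·AAC·CBD·CBD·AAC·CBD·CBD·AAC·BBB·CBC·CBC·CBD·CBC·CBC·CBD·CBC·CBC·CBD·CBD·AAC·CBD·CBD·AAC·CBD·CBD·AAC·BBB·CBC·CBC·CBD·CBC·CBC·CBD·CBC·CBC·CBD
    A ↦ CBC
    B ↦ AAC
    C ↦ CBD
    D ↦ BBB

A->CBC, B->AAC, C->CBD, D->BBB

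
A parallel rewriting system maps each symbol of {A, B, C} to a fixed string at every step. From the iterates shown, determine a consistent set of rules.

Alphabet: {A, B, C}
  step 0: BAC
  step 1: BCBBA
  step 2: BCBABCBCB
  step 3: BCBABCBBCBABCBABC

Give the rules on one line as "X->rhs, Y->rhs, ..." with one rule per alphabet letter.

  step 2 ⇒ step 3: BCBABCBCB ⇒ BC·BA·BC·B·BC·BA·BC·BA·BC
    A ↦ B
    B ↦ BC
    C ↦ BA

A->B, B->BC, C->BA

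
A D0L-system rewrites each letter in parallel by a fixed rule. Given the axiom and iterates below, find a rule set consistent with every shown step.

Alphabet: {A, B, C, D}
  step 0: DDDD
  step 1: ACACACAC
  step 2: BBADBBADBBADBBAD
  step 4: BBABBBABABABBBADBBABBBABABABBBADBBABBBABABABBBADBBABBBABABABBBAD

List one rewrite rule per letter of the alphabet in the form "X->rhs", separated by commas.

A->BB, B->AB, C->AD, D->AC

  step 1 ⇒ step 2: ACACACAC ⇒ BB·AD·BB·AD·BB·AD·BB·AD
    A ↦ BB
    C ↦ AD
    B ↦ AB  (constrained at step 2)
  step 0 ⇒ step 1: DDDD ⇒ AC·AC·AC·AC
    D ↦ AC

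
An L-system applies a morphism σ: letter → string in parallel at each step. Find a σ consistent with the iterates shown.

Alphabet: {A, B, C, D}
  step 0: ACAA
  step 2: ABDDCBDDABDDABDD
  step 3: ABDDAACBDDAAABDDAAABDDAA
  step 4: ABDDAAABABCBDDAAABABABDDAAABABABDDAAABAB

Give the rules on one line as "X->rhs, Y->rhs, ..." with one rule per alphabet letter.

A->AB, B->DD, C->CB, D->A

  step 3 ⇒ step 4: ABDDAACBDDAAABDDAAABDDAA ⇒ AB·DD·A·A·AB·AB·CB·DD·A·A·AB·AB·AB·DD·A·A·AB·AB·AB·DD·A·A·AB·AB
    A ↦ AB
    B ↦ DD
    C ↦ CB
    D ↦ A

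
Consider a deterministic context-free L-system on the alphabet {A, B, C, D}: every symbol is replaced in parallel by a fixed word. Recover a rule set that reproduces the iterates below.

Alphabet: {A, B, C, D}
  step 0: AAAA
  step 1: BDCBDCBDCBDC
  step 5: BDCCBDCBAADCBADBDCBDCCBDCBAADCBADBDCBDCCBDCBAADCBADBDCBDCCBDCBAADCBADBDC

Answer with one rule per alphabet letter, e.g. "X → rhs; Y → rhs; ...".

  step 0 ⇒ step 1: AAAA ⇒ BDC·BDC·BDC·BDC
    A ↦ BDC
    B ↦ D  (constrained at step 1)
    C ↦ A  (constrained at step 1)
    D ↦ CB  (constrained at step 1)

A->BDC, B->D, C->A, D->CB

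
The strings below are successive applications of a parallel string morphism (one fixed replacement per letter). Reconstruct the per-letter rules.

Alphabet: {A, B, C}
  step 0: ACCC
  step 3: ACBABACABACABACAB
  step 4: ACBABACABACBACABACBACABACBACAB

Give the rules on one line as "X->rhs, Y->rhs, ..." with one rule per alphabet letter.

A->AC, B->AB, C->B

  step 3 ⇒ step 4: ACBABACABACABACAB ⇒ AC·B·AB·AC·AB·AC·B·AC·AB·AC·B·AC·AB·AC·B·AC·AB
    A ↦ AC
    B ↦ AB
    C ↦ B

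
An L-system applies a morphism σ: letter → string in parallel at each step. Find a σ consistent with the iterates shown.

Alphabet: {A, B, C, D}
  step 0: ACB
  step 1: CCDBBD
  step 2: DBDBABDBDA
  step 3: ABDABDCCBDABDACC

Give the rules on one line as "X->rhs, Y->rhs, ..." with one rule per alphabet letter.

A->CC, B->BD, C->DB, D->A

  step 2 ⇒ step 3: DBDBABDBDA ⇒ A·BD·A·BD·CC·BD·A·BD·A·CC
    A ↦ CC
    B ↦ BD
    D ↦ A
  step 0 ⇒ step 1: ACB ⇒ CC·DB·BD
    C ↦ DB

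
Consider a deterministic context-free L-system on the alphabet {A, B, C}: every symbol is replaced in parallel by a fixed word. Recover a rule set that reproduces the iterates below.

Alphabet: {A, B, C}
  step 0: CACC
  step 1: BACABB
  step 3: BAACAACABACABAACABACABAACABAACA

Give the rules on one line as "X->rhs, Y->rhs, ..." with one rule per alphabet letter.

  step 0 ⇒ step 1: CACC ⇒ B·ACA·B·B
    A ↦ ACA
    C ↦ B
    B ↦ BA  (constrained at step 1)

A->ACA, B->BA, C->B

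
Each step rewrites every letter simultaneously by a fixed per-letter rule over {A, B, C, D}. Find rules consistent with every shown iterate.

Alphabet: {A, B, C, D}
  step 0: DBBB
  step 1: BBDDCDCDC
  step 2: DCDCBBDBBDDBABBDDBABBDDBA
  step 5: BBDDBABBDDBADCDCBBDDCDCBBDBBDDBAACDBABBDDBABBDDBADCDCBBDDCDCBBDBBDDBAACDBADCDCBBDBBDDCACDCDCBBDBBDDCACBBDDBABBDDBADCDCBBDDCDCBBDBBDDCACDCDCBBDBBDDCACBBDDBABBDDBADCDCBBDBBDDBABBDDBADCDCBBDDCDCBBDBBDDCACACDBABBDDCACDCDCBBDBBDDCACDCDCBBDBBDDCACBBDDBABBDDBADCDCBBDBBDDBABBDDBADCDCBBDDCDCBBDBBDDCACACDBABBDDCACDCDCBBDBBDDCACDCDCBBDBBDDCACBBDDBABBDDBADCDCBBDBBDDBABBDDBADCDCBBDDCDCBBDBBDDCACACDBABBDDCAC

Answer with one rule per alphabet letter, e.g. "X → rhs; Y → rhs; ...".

  step 1 ⇒ step 2: BBDDCDCDC ⇒ DC·DC·BBD·BBD·DBA·BBD·DBA·BBD·DBA
    B ↦ DC
    C ↦ DBA
    D ↦ BBD
    A ↦ AC  (constrained at step 2)

A->AC, B->DC, C->DBA, D->BBD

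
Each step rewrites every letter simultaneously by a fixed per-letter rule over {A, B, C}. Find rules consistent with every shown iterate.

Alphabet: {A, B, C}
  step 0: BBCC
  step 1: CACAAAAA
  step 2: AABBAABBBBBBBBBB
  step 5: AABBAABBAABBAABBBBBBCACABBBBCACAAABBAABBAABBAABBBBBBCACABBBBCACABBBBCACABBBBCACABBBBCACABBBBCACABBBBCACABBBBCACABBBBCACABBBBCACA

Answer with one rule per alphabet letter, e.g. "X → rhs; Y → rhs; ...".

  step 1 ⇒ step 2: CACAAAAA ⇒ AA·BB·AA·BB·BB·BB·BB·BB
    A ↦ BB
    C ↦ AA
  step 0 ⇒ step 1: BBCC ⇒ CA·CA·AA·AA
    B ↦ CA

A->BB, B->CA, C->AA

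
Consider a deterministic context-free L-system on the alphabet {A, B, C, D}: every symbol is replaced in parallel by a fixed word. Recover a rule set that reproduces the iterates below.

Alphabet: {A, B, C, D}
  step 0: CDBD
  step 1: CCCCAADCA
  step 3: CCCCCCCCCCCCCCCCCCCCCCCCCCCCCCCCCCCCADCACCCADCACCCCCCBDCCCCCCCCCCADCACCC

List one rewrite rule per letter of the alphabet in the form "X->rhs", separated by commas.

A->BDC, B->AD, C->CCC, D->CA

  step 0 ⇒ step 1: CDBD ⇒ CCC·CA·AD·CA
    B ↦ AD
    C ↦ CCC
    D ↦ CA
    A ↦ BDC  (constrained at step 1)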